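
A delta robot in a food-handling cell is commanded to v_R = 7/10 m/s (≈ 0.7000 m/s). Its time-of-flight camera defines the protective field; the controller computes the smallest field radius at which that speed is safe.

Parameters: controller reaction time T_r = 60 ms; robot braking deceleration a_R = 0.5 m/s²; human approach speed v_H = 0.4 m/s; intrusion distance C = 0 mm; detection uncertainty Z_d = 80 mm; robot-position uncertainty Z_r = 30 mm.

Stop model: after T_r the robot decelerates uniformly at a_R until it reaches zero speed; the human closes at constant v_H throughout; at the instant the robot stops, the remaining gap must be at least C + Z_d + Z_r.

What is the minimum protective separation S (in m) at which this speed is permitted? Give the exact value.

S_min = 613/500 m = 1.2260 m

braking lasts T_s = (7/10)/(1/2) = 1.4000 s
robot in T_r: 0.7000·0.0600 = 0.0420 m
robot covers 0.7000·1.4000 − ½·0.5000·1.4000² = 0.4900 m while stopping
human over T_r+T_s: 0.4000·(0.0600+1.4000) = 0.5840 m
residual clearance needed = 0.0000+0.0800+0.0300 = 0.1100 m
S_min ≈ 0.0420+0.4900+0.5840+0.1100  ⇒  S_min = 613/500 m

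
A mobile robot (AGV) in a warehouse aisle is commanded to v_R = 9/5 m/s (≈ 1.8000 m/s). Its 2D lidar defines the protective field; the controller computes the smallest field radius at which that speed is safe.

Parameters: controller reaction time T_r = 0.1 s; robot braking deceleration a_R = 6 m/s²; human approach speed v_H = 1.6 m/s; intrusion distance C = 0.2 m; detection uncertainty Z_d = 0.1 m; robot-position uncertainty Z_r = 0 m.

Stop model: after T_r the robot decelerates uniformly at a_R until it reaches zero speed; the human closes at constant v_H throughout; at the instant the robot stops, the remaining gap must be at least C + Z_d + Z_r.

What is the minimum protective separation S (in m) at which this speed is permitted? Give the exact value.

S_min = 139/100 m = 1.3900 m

braking lasts T_s = (9/5)/6 = 0.3000 s
robot covers v_R·T_r = 1.8000·0.1000 = 0.1800 m before braking
robot covers 1.8000·0.3000 − ½·6.0000·0.3000² = 0.2700 m while stopping
person approaches 1.6000·(0.1000+0.3000) = 0.6400 m
C+Z_d+Z_r = 0.2000+0.1000+0.0000 = 0.3000 m
S_min ≈ 0.1800+0.2700+0.6400+0.3000  ⇒  S_min = 139/100 m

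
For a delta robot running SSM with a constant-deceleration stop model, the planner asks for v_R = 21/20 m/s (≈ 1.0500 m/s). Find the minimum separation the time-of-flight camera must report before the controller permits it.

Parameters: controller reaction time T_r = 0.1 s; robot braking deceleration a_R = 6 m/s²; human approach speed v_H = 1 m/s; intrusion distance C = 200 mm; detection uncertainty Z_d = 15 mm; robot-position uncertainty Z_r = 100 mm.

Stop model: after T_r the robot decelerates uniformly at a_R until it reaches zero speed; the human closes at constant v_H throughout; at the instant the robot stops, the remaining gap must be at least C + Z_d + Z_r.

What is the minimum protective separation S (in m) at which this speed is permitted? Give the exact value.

T_s = v_R/a_R = (21/20)/6 = 0.1750 s
reaction-phase robot travel = 1.0500·0.1000 = 0.1050 m
robot covers 1.0500·0.1750 − ½·6.0000·0.1750² = 0.0919 m while stopping
person approaches 1.0000·(0.1000+0.1750) = 0.2750 m
residual clearance needed = 0.2000+0.0150+0.1000 = 0.3150 m
S_min ≈ 0.1050+0.0919+0.2750+0.3150  ⇒  S_min = 1259/1600 m

S_min = 1259/1600 m = 0.7869 m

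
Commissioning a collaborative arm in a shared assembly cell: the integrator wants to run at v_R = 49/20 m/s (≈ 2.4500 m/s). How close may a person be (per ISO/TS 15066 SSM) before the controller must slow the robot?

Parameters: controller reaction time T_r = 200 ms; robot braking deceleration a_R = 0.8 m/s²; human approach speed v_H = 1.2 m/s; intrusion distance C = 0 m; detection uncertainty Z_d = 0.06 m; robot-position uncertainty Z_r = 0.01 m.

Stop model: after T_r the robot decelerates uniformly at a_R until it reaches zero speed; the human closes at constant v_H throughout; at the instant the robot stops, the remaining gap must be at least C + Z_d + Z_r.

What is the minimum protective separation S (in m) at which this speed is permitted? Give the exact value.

stop time T_s = (49/20)/(4/5) = 3.0625 s
robot covers v_R·T_r = 2.4500·0.2000 = 0.4900 m before braking
robot under decel: 2.4500²/(2·0.8000) = 3.7516 m
human over T_r+T_s: 1.2000·(0.2000+3.0625) = 3.9150 m
C+Z_d+Z_r = 0.0000+0.0600+0.0100 = 0.0700 m
S_min ≈ 0.4900+3.7516+3.9150+0.0700  ⇒  S_min = 1053/128 m

S_min = 1053/128 m = 8.2266 m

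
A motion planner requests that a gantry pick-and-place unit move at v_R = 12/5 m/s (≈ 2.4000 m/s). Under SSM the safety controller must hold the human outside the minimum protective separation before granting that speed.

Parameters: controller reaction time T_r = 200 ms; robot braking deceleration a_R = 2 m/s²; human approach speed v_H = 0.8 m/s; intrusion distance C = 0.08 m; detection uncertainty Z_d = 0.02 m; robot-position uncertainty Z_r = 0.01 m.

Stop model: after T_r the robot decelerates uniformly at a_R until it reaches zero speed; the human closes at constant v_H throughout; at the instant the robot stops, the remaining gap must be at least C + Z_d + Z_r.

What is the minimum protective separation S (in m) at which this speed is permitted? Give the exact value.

T_s = v_R/a_R = (12/5)/2 = 1.2000 s
reaction-phase robot travel = 2.4000·0.2000 = 0.4800 m
robot under decel: 2.4000²/(2·2.0000) = 1.4400 m
person approaches 0.8000·(0.2000+1.2000) = 1.1200 m
C+Z_d+Z_r = 0.0800+0.0200+0.0100 = 0.1100 m
S_min ≈ 0.4800+1.4400+1.1200+0.1100  ⇒  S_min = 63/20 m

S_min = 63/20 m = 3.1500 m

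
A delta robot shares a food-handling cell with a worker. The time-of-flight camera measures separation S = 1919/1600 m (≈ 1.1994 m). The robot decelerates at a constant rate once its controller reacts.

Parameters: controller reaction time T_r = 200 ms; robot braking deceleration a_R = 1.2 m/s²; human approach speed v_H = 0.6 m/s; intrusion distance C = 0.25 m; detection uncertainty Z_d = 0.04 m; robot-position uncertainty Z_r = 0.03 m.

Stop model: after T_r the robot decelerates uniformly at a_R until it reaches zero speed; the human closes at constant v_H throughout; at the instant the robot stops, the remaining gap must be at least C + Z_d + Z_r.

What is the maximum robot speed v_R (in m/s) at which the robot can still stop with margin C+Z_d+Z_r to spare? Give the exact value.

at the boundary: (5/12)·v² + (7/10)·v + (-243/320) = 0
  disc = (7/10)² − 4·(5/12)·(-243/320) = 2809/1600 ; √disc = 53/40
  v_R = (−(7/10) + 53/40) / (2·(5/12)) = 3/4 m/s
check:
stop time T_s = (3/4)/(6/5) = 0.6250 s
robot in T_r: 0.7500·0.2000 = 0.1500 m
braking distance = 0.7500²/(2·1.2000) = 0.2344 m
human closes 0.6000·0.8250 = 0.4950 m
residual clearance needed = 0.2500+0.0400+0.0300 = 0.3200 m
sum ≈ 0.1500+0.2344+0.4950+0.3200 ≈ 1.1994 m = S ✓

v_R_max = 3/4 m/s = 0.7500 m/s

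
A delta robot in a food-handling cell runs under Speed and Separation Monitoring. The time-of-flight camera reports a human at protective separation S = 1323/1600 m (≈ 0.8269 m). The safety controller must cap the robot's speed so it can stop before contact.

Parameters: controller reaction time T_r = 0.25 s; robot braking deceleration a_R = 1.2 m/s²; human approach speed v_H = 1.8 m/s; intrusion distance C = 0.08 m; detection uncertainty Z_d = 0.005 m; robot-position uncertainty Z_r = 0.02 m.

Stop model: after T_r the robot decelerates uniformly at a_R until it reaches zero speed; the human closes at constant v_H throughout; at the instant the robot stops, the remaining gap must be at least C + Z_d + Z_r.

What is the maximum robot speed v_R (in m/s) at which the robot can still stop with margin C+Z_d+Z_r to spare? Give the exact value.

v_R_max = 3/20 m/s = 0.1500 m/s

at the boundary: (5/12)·v² + (7/4)·v + (-87/320) = 0
  disc = (7/4)² − 4·(5/12)·(-87/320) = 225/64 ; √disc = 15/8
  v_R = (−(7/4) + 15/8) / (2·(5/12)) = 3/20 m/s
check:
braking lasts T_s = (3/20)/(6/5) = 0.1250 s
robot in T_r: 0.1500·0.2500 = 0.0375 m
robot covers 0.1500·0.1250 − ½·1.2000·0.1250² = 0.0094 m while stopping
human over T_r+T_s: 1.8000·(0.2500+0.1250) = 0.6750 m
C+Z_d+Z_r = 0.0800+0.0050+0.0200 = 0.1050 m
sum ≈ 0.0375+0.0094+0.6750+0.1050 ≈ 0.8269 m = S ✓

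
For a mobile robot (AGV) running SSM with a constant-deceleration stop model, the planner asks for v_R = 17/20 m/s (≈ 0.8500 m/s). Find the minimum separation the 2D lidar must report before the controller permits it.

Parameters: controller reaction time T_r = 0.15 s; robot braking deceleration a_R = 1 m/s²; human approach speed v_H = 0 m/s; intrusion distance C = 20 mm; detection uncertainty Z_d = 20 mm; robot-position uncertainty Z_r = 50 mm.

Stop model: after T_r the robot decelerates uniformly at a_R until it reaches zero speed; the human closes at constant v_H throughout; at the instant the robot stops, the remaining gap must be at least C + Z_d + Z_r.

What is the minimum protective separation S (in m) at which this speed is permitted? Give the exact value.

T_s = v_R/a_R = (17/20)/1 = 0.8500 s
robot covers v_R·T_r = 0.8500·0.1500 = 0.1275 m before braking
robot covers 0.8500·0.8500 − ½·1.0000·0.8500² = 0.3613 m while stopping
person approaches 0.0000·(0.1500+0.8500) = 0.0000 m
margins: 0.0200+0.0200+0.0500 = 0.0900 m
S_min ≈ 0.1275+0.3613+0.0000+0.0900  ⇒  S_min = 463/800 m

S_min = 463/800 m = 0.5787 m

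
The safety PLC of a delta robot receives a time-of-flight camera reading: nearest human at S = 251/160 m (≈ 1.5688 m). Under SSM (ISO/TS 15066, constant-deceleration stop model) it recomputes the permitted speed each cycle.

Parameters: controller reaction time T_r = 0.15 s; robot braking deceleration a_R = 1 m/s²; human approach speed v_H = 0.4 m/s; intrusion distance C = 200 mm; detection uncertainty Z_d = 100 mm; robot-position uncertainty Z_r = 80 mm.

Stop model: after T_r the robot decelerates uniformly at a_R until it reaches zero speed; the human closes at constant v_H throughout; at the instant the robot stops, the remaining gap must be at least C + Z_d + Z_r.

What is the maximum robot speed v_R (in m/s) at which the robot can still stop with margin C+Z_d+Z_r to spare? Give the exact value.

v_R_max = 21/20 m/s = 1.0500 m/s

at the boundary: (1/2)·v² + (11/20)·v + (-903/800) = 0
  disc = (11/20)² − 4·(1/2)·(-903/800) = 64/25 ; √disc = 8/5
  v_R = (−(11/20) + 8/5) / (2·(1/2)) = 21/20 m/s
check:
stop time T_s = (21/20)/1 = 1.0500 s
reaction-phase robot travel = 1.0500·0.1500 = 0.1575 m
braking distance = 1.0500²/(2·1.0000) = 0.5513 m
human over T_r+T_s: 0.4000·(0.1500+1.0500) = 0.4800 m
C+Z_d+Z_r = 0.2000+0.1000+0.0800 = 0.3800 m
sum ≈ 0.1575+0.5513+0.4800+0.3800 ≈ 1.5688 m = S ✓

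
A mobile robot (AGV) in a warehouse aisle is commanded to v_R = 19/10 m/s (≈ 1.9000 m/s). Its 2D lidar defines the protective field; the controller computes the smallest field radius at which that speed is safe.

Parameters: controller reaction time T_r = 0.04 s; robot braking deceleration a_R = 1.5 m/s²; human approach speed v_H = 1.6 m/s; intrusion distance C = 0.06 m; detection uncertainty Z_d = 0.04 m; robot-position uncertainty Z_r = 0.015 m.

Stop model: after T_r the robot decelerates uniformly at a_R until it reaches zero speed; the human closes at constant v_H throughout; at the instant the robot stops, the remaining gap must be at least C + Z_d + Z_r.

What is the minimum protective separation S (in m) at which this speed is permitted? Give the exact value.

stop time T_s = (19/10)/(3/2) = 1.2667 s
robot covers v_R·T_r = 1.9000·0.0400 = 0.0760 m before braking
robot under decel: 1.9000²/(2·1.5000) = 1.2033 m
person approaches 1.6000·(0.0400+1.2667) = 2.0907 m
residual clearance needed = 0.0600+0.0400+0.0150 = 0.1150 m
S_min ≈ 0.0760+1.2033+2.0907+0.1150  ⇒  S_min = 697/200 m

S_min = 697/200 m = 3.4850 m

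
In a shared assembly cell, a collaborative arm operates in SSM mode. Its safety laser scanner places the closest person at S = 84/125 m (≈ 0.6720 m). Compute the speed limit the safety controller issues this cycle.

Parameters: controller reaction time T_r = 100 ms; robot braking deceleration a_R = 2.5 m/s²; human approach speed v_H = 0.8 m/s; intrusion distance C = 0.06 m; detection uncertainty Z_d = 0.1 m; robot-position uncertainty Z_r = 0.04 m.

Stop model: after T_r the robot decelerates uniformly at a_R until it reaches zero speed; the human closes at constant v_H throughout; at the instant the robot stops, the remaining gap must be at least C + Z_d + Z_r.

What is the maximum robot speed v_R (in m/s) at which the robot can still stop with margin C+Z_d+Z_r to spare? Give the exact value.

v_R_max = 7/10 m/s = 0.7000 m/s

at the boundary: (1/5)·v² + (21/50)·v + (-49/125) = 0
  disc = (21/50)² − 4·(1/5)·(-49/125) = 49/100 ; √disc = 7/10
  v_R = (−(21/50) + 7/10) / (2·(1/5)) = 7/10 m/s
check:
T_s = v_R/a_R = (7/10)/(5/2) = 0.2800 s
robot covers v_R·T_r = 0.7000·0.1000 = 0.0700 m before braking
robot covers 0.7000·0.2800 − ½·2.5000·0.2800² = 0.0980 m while stopping
human closes 0.8000·0.3800 = 0.3040 m
margins: 0.0600+0.1000+0.0400 = 0.2000 m
sum ≈ 0.0700+0.0980+0.3040+0.2000 ≈ 0.6720 m = S ✓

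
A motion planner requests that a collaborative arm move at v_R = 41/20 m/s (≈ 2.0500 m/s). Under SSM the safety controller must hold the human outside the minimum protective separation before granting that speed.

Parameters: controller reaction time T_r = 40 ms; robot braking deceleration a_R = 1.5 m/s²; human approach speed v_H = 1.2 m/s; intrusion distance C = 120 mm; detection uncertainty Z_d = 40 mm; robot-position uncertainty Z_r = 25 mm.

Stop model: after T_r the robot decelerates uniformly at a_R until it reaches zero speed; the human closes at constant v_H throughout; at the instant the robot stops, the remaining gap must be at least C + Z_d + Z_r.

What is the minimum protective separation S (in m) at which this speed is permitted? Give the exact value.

S_min = 4027/1200 m = 3.3558 m

stop time T_s = (41/20)/(3/2) = 1.3667 s
robot in T_r: 2.0500·0.0400 = 0.0820 m
robot under decel: 2.0500²/(2·1.5000) = 1.4008 m
person approaches 1.2000·(0.0400+1.3667) = 1.6880 m
residual clearance needed = 0.1200+0.0400+0.0250 = 0.1850 m
S_min ≈ 0.0820+1.4008+1.6880+0.1850  ⇒  S_min = 4027/1200 m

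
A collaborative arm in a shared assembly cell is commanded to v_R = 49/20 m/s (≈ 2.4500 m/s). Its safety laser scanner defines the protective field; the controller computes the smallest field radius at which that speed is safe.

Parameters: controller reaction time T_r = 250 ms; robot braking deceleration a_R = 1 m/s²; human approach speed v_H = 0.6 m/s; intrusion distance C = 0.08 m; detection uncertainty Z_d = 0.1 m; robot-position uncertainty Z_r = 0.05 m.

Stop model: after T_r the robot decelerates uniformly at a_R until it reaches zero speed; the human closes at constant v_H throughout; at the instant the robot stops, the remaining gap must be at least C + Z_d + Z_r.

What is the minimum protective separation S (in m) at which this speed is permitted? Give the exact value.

S_min = 4371/800 m = 5.4638 m

braking lasts T_s = (49/20)/1 = 2.4500 s
robot in T_r: 2.4500·0.2500 = 0.6125 m
braking distance = 2.4500²/(2·1.0000) = 3.0013 m
human over T_r+T_s: 0.6000·(0.2500+2.4500) = 1.6200 m
margins: 0.0800+0.1000+0.0500 = 0.2300 m
S_min ≈ 0.6125+3.0013+1.6200+0.2300  ⇒  S_min = 4371/800 m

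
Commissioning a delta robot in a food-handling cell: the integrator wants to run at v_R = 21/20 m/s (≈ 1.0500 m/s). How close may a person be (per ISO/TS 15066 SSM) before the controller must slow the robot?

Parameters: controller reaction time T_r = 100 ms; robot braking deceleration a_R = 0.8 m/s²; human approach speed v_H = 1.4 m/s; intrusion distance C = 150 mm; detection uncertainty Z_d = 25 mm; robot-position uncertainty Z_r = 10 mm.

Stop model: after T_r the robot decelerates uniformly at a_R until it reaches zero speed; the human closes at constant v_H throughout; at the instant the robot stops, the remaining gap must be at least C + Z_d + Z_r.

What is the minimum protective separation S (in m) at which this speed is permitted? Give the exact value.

stop time T_s = (21/20)/(4/5) = 1.3125 s
reaction-phase robot travel = 1.0500·0.1000 = 0.1050 m
robot under decel: 1.0500²/(2·0.8000) = 0.6891 m
human closes 1.4000·1.4125 = 1.9775 m
margins: 0.1500+0.0250+0.0100 = 0.1850 m
S_min ≈ 0.1050+0.6891+1.9775+0.1850  ⇒  S_min = 9461/3200 m

S_min = 9461/3200 m = 2.9566 m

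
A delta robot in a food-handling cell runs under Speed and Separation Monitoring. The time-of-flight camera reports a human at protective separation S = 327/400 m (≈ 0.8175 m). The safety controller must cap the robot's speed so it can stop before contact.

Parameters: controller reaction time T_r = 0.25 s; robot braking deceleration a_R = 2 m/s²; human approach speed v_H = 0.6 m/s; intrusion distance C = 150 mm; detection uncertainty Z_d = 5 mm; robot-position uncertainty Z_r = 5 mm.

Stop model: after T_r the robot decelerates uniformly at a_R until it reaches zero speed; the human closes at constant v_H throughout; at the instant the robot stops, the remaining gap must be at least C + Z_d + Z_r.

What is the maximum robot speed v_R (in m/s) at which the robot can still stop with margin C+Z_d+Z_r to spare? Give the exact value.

v_R_max = 7/10 m/s = 0.7000 m/s

quadratic (1/4)·v² + (11/20)·v + (-203/400) = 0
  disc = (11/20)² − 4·(1/4)·(-203/400) = 81/100 ; √disc = 9/10
  v_R = (−(11/20) + 9/10) / (2·(1/4)) = 7/10 m/s
check:
braking lasts T_s = (7/10)/2 = 0.3500 s
reaction-phase robot travel = 0.7000·0.2500 = 0.1750 m
robot under decel: 0.7000²/(2·2.0000) = 0.1225 m
person approaches 0.6000·(0.2500+0.3500) = 0.3600 m
C+Z_d+Z_r = 0.1500+0.0050+0.0050 = 0.1600 m
sum ≈ 0.1750+0.1225+0.3600+0.1600 ≈ 0.8175 m = S ✓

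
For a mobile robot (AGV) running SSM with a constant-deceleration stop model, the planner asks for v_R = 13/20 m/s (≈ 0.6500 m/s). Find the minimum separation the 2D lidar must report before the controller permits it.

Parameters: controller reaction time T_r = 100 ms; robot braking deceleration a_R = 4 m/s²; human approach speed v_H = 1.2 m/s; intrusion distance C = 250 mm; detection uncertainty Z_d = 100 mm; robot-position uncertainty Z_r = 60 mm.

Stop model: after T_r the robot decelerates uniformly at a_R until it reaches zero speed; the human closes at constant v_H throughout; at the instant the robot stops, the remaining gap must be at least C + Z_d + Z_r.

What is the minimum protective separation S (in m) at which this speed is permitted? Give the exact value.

S_min = 2697/3200 m = 0.8428 m

braking lasts T_s = (13/20)/4 = 0.1625 s
robot covers v_R·T_r = 0.6500·0.1000 = 0.0650 m before braking
robot under decel: 0.6500²/(2·4.0000) = 0.0528 m
human over T_r+T_s: 1.2000·(0.1000+0.1625) = 0.3150 m
margins: 0.2500+0.1000+0.0600 = 0.4100 m
S_min ≈ 0.0650+0.0528+0.3150+0.4100  ⇒  S_min = 2697/3200 m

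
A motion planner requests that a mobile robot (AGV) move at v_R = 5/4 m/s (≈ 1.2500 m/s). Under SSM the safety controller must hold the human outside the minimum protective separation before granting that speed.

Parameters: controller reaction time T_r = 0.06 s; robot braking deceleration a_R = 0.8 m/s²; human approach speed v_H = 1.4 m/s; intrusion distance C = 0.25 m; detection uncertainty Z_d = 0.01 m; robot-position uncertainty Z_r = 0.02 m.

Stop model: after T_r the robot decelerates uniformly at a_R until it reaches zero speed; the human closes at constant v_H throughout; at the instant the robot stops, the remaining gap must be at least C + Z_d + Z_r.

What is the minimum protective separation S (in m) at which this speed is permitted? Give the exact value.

T_s = v_R/a_R = (5/4)/(4/5) = 1.5625 s
robot in T_r: 1.2500·0.0600 = 0.0750 m
robot covers 1.2500·1.5625 − ½·0.8000·1.5625² = 0.9766 m while stopping
human closes 1.4000·1.6225 = 2.2715 m
C+Z_d+Z_r = 0.2500+0.0100+0.0200 = 0.2800 m
S_min ≈ 0.0750+0.9766+2.2715+0.2800  ⇒  S_min = 57649/16000 m

S_min = 57649/16000 m = 3.6031 m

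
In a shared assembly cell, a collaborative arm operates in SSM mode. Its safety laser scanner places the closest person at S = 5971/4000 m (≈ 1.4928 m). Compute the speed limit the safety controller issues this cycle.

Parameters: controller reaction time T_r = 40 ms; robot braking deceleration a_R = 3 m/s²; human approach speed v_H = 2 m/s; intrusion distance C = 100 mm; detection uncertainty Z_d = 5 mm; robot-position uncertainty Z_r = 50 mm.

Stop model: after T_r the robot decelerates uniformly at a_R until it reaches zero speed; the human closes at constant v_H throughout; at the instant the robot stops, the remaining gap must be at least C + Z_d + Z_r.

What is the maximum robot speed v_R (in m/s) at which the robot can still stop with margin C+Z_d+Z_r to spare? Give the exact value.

v_R_max = 27/20 m/s = 1.3500 m/s

quadratic (1/6)·v² + (53/75)·v + (-5031/4000) = 0
  disc = (53/75)² − 4·(1/6)·(-5031/4000) = 120409/90000 ; √disc = 347/300
  v_R = (−(53/75) + 347/300) / (2·(1/6)) = 27/20 m/s
check:
stop time T_s = (27/20)/3 = 0.4500 s
reaction-phase robot travel = 1.3500·0.0400 = 0.0540 m
braking distance = 1.3500²/(2·3.0000) = 0.3038 m
person approaches 2.0000·(0.0400+0.4500) = 0.9800 m
residual clearance needed = 0.1000+0.0050+0.0500 = 0.1550 m
sum ≈ 0.0540+0.3038+0.9800+0.1550 ≈ 1.4928 m = S ✓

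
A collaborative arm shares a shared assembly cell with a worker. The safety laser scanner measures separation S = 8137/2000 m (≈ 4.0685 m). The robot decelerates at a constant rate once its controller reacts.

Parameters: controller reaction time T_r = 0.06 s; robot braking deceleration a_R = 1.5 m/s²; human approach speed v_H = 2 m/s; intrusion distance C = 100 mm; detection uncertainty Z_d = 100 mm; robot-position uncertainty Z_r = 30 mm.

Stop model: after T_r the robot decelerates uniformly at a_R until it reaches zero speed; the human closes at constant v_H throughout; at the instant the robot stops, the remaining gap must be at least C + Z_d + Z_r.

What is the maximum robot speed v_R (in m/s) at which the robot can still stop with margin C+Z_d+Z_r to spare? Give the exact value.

at the boundary: (1/3)·v² + (209/150)·v + (-7437/2000) = 0
  disc = (209/150)² − 4·(1/3)·(-7437/2000) = 38809/5625 ; √disc = 197/75
  v_R = (−(209/150) + 197/75) / (2·(1/3)) = 37/20 m/s
check:
braking lasts T_s = (37/20)/(3/2) = 1.2333 s
robot covers v_R·T_r = 1.8500·0.0600 = 0.1110 m before braking
robot under decel: 1.8500²/(2·1.5000) = 1.1408 m
human closes 2.0000·1.2933 = 2.5867 m
C+Z_d+Z_r = 0.1000+0.1000+0.0300 = 0.2300 m
sum ≈ 0.1110+1.1408+2.5867+0.2300 ≈ 4.0685 m = S ✓

v_R_max = 37/20 m/s = 1.8500 m/s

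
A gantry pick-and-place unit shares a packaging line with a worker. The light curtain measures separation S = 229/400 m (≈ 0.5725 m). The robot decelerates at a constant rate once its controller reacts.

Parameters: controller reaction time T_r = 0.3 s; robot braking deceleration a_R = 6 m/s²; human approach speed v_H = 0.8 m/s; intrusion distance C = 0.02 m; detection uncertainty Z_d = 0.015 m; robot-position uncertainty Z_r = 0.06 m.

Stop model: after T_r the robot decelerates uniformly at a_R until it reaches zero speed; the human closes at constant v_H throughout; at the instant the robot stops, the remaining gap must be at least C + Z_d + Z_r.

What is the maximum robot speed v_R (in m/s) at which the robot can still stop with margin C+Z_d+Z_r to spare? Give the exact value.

collect terms ⇒ (1/12)·v_R² + (13/30)·v_R + (-19/80) = 0
  disc = (13/30)² − 4·(1/12)·(-19/80) = 961/3600 ; √disc = 31/60
  v_R = (−(13/30) + 31/60) / (2·(1/12)) = 1/2 m/s
check:
T_s = v_R/a_R = (1/2)/6 = 0.0833 s
reaction-phase robot travel = 0.5000·0.3000 = 0.1500 m
robot covers 0.5000·0.0833 − ½·6.0000·0.0833² = 0.0208 m while stopping
human closes 0.8000·0.3833 = 0.3067 m
residual clearance needed = 0.0200+0.0150+0.0600 = 0.0950 m
sum ≈ 0.1500+0.0208+0.3067+0.0950 ≈ 0.5725 m = S ✓

v_R_max = 1/2 m/s = 0.5000 m/s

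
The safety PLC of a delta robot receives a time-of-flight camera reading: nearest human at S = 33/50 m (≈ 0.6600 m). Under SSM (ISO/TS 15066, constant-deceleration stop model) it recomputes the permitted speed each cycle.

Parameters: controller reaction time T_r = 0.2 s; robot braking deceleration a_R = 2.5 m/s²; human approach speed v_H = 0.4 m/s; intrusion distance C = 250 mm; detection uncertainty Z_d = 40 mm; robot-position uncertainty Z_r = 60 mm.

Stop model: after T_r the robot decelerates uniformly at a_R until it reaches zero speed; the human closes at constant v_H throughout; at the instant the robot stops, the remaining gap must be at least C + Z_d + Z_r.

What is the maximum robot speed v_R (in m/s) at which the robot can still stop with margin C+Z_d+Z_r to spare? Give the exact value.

v_R_max = 1/2 m/s = 0.5000 m/s

quadratic (1/5)·v² + (9/25)·v + (-23/100) = 0
  disc = (9/25)² − 4·(1/5)·(-23/100) = 196/625 ; √disc = 14/25
  v_R = (−(9/25) + 14/25) / (2·(1/5)) = 1/2 m/s
check:
stop time T_s = (1/2)/(5/2) = 0.2000 s
robot in T_r: 0.5000·0.2000 = 0.1000 m
robot covers 0.5000·0.2000 − ½·2.5000·0.2000² = 0.0500 m while stopping
human closes 0.4000·0.4000 = 0.1600 m
margins: 0.2500+0.0400+0.0600 = 0.3500 m
sum ≈ 0.1000+0.0500+0.1600+0.3500 ≈ 0.6600 m = S ✓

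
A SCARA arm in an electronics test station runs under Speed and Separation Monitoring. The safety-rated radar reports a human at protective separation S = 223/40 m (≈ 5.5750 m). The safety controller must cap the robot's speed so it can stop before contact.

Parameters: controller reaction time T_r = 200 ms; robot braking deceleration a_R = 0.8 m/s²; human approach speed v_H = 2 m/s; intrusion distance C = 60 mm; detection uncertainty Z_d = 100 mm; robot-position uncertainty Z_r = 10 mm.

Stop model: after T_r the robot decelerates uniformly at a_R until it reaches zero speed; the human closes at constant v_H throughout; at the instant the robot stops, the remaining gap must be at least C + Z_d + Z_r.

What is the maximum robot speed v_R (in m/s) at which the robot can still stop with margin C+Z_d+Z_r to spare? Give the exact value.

at the boundary: (5/8)·v² + (27/10)·v + (-1001/200) = 0
  disc = (27/10)² − 4·(5/8)·(-1001/200) = 7921/400 ; √disc = 89/20
  v_R = (−(27/10) + 89/20) / (2·(5/8)) = 7/5 m/s
check:
T_s = v_R/a_R = (7/5)/(4/5) = 1.7500 s
reaction-phase robot travel = 1.4000·0.2000 = 0.2800 m
braking distance = 1.4000²/(2·0.8000) = 1.2250 m
human closes 2.0000·1.9500 = 3.9000 m
C+Z_d+Z_r = 0.0600+0.1000+0.0100 = 0.1700 m
sum ≈ 0.2800+1.2250+3.9000+0.1700 ≈ 5.5750 m = S ✓

v_R_max = 7/5 m/s = 1.4000 m/s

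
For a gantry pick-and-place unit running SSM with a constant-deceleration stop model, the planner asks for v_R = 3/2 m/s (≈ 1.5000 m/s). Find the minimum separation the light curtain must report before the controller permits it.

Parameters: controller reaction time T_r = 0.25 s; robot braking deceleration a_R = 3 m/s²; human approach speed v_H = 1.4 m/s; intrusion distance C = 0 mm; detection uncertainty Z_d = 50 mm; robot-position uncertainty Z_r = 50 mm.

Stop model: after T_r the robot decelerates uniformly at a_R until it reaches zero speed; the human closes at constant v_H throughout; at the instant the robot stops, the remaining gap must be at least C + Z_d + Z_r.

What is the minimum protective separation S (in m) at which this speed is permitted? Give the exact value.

stop time T_s = (3/2)/3 = 0.5000 s
robot in T_r: 1.5000·0.2500 = 0.3750 m
braking distance = 1.5000²/(2·3.0000) = 0.3750 m
person approaches 1.4000·(0.2500+0.5000) = 1.0500 m
residual clearance needed = 0.0000+0.0500+0.0500 = 0.1000 m
S_min ≈ 0.3750+0.3750+1.0500+0.1000  ⇒  S_min = 19/10 m

S_min = 19/10 m = 1.9000 m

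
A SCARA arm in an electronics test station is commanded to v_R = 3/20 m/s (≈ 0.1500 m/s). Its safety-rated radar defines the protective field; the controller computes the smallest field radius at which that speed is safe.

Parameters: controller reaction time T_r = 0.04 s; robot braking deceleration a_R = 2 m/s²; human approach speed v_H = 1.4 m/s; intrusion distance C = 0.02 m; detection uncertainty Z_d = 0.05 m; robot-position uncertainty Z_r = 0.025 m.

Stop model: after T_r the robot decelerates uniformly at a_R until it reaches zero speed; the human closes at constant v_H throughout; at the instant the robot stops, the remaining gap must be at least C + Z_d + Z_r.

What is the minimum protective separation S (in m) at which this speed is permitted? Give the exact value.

S_min = 2141/8000 m = 0.2676 m

T_s = v_R/a_R = (3/20)/2 = 0.0750 s
robot in T_r: 0.1500·0.0400 = 0.0060 m
robot covers 0.1500·0.0750 − ½·2.0000·0.0750² = 0.0056 m while stopping
person approaches 1.4000·(0.0400+0.0750) = 0.1610 m
C+Z_d+Z_r = 0.0200+0.0500+0.0250 = 0.0950 m
S_min ≈ 0.0060+0.0056+0.1610+0.0950  ⇒  S_min = 2141/8000 m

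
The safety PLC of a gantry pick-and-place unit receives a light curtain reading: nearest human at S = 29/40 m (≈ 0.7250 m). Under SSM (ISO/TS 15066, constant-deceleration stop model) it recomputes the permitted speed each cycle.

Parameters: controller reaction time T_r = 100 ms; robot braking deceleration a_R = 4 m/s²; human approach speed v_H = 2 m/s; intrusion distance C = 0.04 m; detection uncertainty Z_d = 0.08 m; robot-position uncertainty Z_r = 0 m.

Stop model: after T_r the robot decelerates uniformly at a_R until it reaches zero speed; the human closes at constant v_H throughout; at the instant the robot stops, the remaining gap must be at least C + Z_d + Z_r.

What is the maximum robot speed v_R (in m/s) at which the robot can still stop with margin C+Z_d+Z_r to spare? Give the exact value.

collect terms ⇒ (1/8)·v_R² + (3/5)·v_R + (-81/200) = 0
  disc = (3/5)² − 4·(1/8)·(-81/200) = 9/16 ; √disc = 3/4
  v_R = (−(3/5) + 3/4) / (2·(1/8)) = 3/5 m/s
check:
T_s = v_R/a_R = (3/5)/4 = 0.1500 s
reaction-phase robot travel = 0.6000·0.1000 = 0.0600 m
robot under decel: 0.6000²/(2·4.0000) = 0.0450 m
human closes 2.0000·0.2500 = 0.5000 m
residual clearance needed = 0.0400+0.0800+0.0000 = 0.1200 m
sum ≈ 0.0600+0.0450+0.5000+0.1200 ≈ 0.7250 m = S ✓

v_R_max = 3/5 m/s = 0.6000 m/s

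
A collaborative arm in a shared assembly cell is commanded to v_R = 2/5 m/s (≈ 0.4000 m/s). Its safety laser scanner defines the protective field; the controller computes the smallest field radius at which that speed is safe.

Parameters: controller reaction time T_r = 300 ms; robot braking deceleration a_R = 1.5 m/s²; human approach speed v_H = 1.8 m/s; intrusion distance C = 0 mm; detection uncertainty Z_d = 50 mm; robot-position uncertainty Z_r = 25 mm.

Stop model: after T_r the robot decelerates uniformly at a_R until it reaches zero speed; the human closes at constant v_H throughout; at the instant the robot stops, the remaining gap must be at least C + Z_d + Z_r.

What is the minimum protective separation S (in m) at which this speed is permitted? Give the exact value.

stop time T_s = (2/5)/(3/2) = 0.2667 s
robot in T_r: 0.4000·0.3000 = 0.1200 m
robot under decel: 0.4000²/(2·1.5000) = 0.0533 m
human over T_r+T_s: 1.8000·(0.3000+0.2667) = 1.0200 m
margins: 0.0000+0.0500+0.0250 = 0.0750 m
S_min ≈ 0.1200+0.0533+1.0200+0.0750  ⇒  S_min = 761/600 m

S_min = 761/600 m = 1.2683 m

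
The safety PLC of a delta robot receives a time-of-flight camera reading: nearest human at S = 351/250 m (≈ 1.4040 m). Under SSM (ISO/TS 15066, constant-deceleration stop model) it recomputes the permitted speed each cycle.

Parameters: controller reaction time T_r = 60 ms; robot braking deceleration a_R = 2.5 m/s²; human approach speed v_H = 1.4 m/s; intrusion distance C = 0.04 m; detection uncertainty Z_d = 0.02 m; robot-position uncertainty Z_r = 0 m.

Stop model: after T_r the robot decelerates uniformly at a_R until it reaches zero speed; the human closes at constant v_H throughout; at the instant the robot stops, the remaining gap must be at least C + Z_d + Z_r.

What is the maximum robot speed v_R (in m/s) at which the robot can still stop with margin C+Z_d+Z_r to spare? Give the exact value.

at the boundary: (1/5)·v² + (31/50)·v + (-63/50) = 0
  disc = (31/50)² − 4·(1/5)·(-63/50) = 3481/2500 ; √disc = 59/50
  v_R = (−(31/50) + 59/50) / (2·(1/5)) = 7/5 m/s
check:
T_s = v_R/a_R = (7/5)/(5/2) = 0.5600 s
robot covers v_R·T_r = 1.4000·0.0600 = 0.0840 m before braking
robot covers 1.4000·0.5600 − ½·2.5000·0.5600² = 0.3920 m while stopping
human closes 1.4000·0.6200 = 0.8680 m
margins: 0.0400+0.0200+0.0000 = 0.0600 m
sum ≈ 0.0840+0.3920+0.8680+0.0600 ≈ 1.4040 m = S ✓

v_R_max = 7/5 m/s = 1.4000 m/s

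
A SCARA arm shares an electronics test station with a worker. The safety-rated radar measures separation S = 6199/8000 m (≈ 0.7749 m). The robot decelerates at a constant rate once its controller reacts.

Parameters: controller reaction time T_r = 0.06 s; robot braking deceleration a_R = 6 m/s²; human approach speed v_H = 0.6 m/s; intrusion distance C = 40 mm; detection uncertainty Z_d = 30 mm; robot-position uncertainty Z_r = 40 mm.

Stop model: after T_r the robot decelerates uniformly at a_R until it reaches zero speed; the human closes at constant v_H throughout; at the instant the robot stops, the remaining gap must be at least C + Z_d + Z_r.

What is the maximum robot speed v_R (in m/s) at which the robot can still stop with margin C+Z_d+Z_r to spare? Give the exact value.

collect terms ⇒ (1/12)·v_R² + (4/25)·v_R + (-5031/8000) = 0
  disc = (4/25)² − 4·(1/12)·(-5031/8000) = 9409/40000 ; √disc = 97/200
  v_R = (−(4/25) + 97/200) / (2·(1/12)) = 39/20 m/s
check:
stop time T_s = (39/20)/6 = 0.3250 s
reaction-phase robot travel = 1.9500·0.0600 = 0.1170 m
robot under decel: 1.9500²/(2·6.0000) = 0.3169 m
person approaches 0.6000·(0.0600+0.3250) = 0.2310 m
residual clearance needed = 0.0400+0.0300+0.0400 = 0.1100 m
sum ≈ 0.1170+0.3169+0.2310+0.1100 ≈ 0.7749 m = S ✓

v_R_max = 39/20 m/s = 1.9500 m/s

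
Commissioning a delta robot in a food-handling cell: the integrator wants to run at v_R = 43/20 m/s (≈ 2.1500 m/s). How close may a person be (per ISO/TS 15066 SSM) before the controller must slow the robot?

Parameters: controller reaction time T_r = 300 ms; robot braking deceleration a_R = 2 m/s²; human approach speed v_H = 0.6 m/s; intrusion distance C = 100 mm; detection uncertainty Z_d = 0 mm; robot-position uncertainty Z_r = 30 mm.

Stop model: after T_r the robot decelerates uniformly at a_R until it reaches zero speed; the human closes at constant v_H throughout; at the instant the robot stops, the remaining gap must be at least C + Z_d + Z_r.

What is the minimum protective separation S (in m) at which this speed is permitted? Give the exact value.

T_s = v_R/a_R = (43/20)/2 = 1.0750 s
robot in T_r: 2.1500·0.3000 = 0.6450 m
braking distance = 2.1500²/(2·2.0000) = 1.1556 m
human over T_r+T_s: 0.6000·(0.3000+1.0750) = 0.8250 m
margins: 0.1000+0.0000+0.0300 = 0.1300 m
S_min ≈ 0.6450+1.1556+0.8250+0.1300  ⇒  S_min = 4409/1600 m

S_min = 4409/1600 m = 2.7556 m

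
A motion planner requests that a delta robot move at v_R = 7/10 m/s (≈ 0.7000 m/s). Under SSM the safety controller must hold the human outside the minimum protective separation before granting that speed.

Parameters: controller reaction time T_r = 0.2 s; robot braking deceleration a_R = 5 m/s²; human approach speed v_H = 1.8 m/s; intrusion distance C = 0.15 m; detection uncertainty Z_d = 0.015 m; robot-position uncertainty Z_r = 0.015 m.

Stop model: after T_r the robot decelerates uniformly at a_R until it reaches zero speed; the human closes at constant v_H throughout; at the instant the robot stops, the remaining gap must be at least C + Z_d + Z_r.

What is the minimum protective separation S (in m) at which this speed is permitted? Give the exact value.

stop time T_s = (7/10)/5 = 0.1400 s
robot in T_r: 0.7000·0.2000 = 0.1400 m
braking distance = 0.7000²/(2·5.0000) = 0.0490 m
human over T_r+T_s: 1.8000·(0.2000+0.1400) = 0.6120 m
C+Z_d+Z_r = 0.1500+0.0150+0.0150 = 0.1800 m
S_min ≈ 0.1400+0.0490+0.6120+0.1800  ⇒  S_min = 981/1000 m

S_min = 981/1000 m = 0.9810 m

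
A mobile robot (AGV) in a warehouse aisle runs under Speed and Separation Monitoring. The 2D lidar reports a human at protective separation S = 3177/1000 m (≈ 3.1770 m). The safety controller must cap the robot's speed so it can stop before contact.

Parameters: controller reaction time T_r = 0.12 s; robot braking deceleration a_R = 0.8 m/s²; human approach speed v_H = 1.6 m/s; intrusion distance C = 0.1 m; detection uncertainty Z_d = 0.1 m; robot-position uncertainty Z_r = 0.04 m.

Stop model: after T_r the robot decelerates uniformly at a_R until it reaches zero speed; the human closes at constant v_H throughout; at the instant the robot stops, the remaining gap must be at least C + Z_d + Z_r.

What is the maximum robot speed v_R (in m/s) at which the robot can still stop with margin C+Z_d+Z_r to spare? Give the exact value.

at the boundary: (5/8)·v² + (53/25)·v + (-549/200) = 0
  disc = (53/25)² − 4·(5/8)·(-549/200) = 113569/10000 ; √disc = 337/100
  v_R = (−(53/25) + 337/100) / (2·(5/8)) = 1 m/s
check:
stop time T_s = 1/(4/5) = 1.2500 s
reaction-phase robot travel = 1.0000·0.1200 = 0.1200 m
robot covers 1.0000·1.2500 − ½·0.8000·1.2500² = 0.6250 m while stopping
person approaches 1.6000·(0.1200+1.2500) = 2.1920 m
margins: 0.1000+0.1000+0.0400 = 0.2400 m
sum ≈ 0.1200+0.6250+2.1920+0.2400 ≈ 3.1770 m = S ✓

v_R_max = 1 m/s = 1.0000 m/s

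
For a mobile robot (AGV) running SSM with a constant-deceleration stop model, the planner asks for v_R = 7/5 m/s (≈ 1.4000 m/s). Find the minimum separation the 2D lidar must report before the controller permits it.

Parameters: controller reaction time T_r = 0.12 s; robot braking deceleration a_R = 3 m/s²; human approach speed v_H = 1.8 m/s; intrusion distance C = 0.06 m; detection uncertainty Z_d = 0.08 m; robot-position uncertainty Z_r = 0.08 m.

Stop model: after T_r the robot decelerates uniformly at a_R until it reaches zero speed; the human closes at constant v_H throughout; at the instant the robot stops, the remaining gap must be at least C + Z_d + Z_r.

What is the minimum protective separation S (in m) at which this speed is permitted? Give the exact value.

S_min = 664/375 m = 1.7707 m

stop time T_s = (7/5)/3 = 0.4667 s
reaction-phase robot travel = 1.4000·0.1200 = 0.1680 m
braking distance = 1.4000²/(2·3.0000) = 0.3267 m
person approaches 1.8000·(0.1200+0.4667) = 1.0560 m
margins: 0.0600+0.0800+0.0800 = 0.2200 m
S_min ≈ 0.1680+0.3267+1.0560+0.2200  ⇒  S_min = 664/375 m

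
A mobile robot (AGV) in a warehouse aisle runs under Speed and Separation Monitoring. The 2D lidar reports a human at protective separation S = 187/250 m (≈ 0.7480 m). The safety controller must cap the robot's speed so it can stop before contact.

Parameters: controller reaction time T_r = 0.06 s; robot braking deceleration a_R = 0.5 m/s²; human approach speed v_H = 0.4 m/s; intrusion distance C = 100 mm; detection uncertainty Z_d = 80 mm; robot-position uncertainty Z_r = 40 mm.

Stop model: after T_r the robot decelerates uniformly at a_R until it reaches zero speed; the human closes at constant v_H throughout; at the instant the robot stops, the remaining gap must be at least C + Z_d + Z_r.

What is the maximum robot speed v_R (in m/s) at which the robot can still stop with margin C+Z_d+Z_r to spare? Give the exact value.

v_R_max = 2/5 m/s = 0.4000 m/s

quadratic (1)·v² + (43/50)·v + (-63/125) = 0
  disc = (43/50)² − 4·(1)·(-63/125) = 6889/2500 ; √disc = 83/50
  v_R = (−(43/50) + 83/50) / (2·(1)) = 2/5 m/s
check:
stop time T_s = (2/5)/(1/2) = 0.8000 s
reaction-phase robot travel = 0.4000·0.0600 = 0.0240 m
robot under decel: 0.4000²/(2·0.5000) = 0.1600 m
human closes 0.4000·0.8600 = 0.3440 m
C+Z_d+Z_r = 0.1000+0.0800+0.0400 = 0.2200 m
sum ≈ 0.0240+0.1600+0.3440+0.2200 ≈ 0.7480 m = S ✓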